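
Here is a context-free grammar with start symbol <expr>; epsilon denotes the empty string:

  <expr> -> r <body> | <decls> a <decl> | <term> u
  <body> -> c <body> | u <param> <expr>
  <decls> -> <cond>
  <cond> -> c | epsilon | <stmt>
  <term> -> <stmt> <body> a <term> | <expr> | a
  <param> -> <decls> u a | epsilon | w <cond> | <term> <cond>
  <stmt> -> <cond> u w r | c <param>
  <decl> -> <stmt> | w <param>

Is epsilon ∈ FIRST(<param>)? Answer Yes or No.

<param> has an epsilon-production, so <param> ⇒ epsilon.

Yes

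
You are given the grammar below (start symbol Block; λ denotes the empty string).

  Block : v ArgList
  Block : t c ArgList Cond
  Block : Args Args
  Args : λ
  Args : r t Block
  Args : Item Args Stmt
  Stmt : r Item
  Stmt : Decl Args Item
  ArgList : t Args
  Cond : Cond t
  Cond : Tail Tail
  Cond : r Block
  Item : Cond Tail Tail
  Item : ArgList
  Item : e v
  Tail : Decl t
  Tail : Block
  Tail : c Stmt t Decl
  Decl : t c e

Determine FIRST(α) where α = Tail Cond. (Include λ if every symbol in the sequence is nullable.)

{ c, e, r, t, v, λ }

Add FIRST(Tail)\{λ} = { c, e, r, t, v }; Tail is nullable, continue.
Add FIRST(Cond)\{λ} = { c, e, r, t, v }; Cond is nullable, continue.
Every symbol is nullable, so include λ.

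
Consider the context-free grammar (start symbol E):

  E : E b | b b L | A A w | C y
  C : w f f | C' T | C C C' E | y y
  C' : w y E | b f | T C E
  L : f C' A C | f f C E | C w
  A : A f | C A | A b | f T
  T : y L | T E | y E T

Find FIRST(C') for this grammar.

C' : w y E contributes {w}.
C' : b f contributes {b}.
From C' : T C E: add FIRST(T) = { y }.
Union: FIRST(C') = { b, w, y }.

{ b, w, y }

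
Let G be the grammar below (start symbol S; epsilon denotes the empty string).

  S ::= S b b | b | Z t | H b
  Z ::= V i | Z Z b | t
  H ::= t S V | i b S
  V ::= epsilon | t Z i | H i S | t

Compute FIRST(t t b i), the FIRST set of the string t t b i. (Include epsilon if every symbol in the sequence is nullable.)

t is a terminal; add {t} and stop.

{ t }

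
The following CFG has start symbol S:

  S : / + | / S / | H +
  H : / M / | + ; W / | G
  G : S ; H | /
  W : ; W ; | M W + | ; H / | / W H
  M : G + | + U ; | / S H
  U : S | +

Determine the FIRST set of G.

From G : S ; H: add FIRST(S) = { +, / }.
G : / contributes {/}.
Union: FIRST(G) = { +, / }.

{ +, / }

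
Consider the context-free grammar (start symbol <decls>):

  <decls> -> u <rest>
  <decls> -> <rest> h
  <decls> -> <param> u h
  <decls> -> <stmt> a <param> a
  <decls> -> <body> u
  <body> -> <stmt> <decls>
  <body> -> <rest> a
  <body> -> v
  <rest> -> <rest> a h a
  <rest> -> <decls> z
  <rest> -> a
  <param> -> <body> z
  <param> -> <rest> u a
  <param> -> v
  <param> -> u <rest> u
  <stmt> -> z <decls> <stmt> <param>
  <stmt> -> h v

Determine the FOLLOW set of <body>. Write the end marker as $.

In <decls> -> <body> u: add FIRST(u) = { u }.
In <param> -> <body> z: add FIRST(z) = { z }.
Union: FOLLOW(<body>) = { u, z }.

{ u, z }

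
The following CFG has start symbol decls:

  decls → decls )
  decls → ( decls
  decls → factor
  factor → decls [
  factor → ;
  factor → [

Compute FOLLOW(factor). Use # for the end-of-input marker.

{ #, ), [ }

In decls → factor: factor is at the end, add FOLLOW(decls) = { #, ), [ }.
Union: FOLLOW(factor) = { #, ), [ }.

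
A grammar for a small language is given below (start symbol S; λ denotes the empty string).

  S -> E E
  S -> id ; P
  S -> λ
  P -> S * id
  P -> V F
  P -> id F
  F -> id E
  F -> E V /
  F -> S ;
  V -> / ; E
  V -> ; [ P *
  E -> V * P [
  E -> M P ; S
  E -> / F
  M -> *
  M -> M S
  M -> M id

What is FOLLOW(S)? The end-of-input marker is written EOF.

S is the start symbol, so EOF ∈ FOLLOW(S).
In P -> S * id: add FIRST(* id) = { * }.
In F -> S ;: add FIRST(;) = { ; }.
In E -> M P ; S: S is at the end, add FOLLOW(E) = { EOF, *, /, ;, [, id }.
In M -> M S: S is at the end, add FOLLOW(M) = { *, /, ;, id }.
Union: FOLLOW(S) = { EOF, *, /, ;, [, id }.

{ EOF, *, /, ;, [, id }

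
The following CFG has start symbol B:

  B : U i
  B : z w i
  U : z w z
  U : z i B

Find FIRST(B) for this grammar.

From B : U i: add FIRST(U) = { z }.
B : z w i contributes {z}.
Union: FIRST(B) = { z }.

{ z }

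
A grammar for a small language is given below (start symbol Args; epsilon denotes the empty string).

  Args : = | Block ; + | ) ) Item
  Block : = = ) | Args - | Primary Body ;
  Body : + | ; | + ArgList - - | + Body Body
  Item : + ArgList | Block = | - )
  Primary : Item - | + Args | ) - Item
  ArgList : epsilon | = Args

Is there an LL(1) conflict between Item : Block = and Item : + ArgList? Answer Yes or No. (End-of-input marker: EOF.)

Yes

FIRST(Block =) = { ), +, -, = } and FIRST(+ ArgList) = { + }.
Both contain +, so the two alternatives are not disjoint — LL(1) conflict.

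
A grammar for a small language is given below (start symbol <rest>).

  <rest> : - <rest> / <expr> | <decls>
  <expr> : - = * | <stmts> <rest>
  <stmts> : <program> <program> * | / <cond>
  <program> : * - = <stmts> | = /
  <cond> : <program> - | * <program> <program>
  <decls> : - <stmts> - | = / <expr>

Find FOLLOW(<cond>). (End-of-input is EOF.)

In <stmts> : / <cond>: <cond> is at the end, add FOLLOW(<stmts>) = { *, -, = }.
Union: FOLLOW(<cond>) = { *, -, = }.

{ *, -, = }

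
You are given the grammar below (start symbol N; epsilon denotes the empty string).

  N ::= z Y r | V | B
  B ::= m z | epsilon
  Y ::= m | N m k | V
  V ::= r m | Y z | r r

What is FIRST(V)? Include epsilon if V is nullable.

V ::= r m contributes {r}.
From V ::= Y z: add FIRST(Y) = { m, r, z }.
V ::= r r contributes {r}.
Union: FIRST(V) = { m, r, z }.

{ m, r, z }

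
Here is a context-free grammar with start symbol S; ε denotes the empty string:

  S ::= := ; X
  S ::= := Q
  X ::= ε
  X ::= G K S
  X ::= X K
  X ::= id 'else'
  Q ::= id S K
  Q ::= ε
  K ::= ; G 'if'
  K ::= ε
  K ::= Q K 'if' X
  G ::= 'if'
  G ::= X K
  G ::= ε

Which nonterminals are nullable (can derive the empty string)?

{ G, K, Q, X }

Directly nullable (have an ε-production): X, Q, K, G.
No other nonterminal has a production whose RHS symbols are all nullable.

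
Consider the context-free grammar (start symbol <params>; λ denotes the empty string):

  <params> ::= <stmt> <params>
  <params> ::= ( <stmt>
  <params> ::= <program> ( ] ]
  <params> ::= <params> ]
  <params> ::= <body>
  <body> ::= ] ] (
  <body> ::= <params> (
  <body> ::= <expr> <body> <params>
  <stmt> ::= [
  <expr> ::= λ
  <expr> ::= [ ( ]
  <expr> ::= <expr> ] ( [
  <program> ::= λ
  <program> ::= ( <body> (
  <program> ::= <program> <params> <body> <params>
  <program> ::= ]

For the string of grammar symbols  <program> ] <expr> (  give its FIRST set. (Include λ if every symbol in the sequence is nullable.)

{ (, [, ] }

Add FIRST(<program>)\{λ} = { (, [, ] }; <program> is nullable, continue.
] is a terminal; add {]} and stop.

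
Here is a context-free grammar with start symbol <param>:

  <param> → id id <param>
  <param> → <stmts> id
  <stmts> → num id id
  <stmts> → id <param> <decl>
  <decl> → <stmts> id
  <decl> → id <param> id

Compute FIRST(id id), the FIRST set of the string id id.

{ id }

id is a terminal; add {id} and stop.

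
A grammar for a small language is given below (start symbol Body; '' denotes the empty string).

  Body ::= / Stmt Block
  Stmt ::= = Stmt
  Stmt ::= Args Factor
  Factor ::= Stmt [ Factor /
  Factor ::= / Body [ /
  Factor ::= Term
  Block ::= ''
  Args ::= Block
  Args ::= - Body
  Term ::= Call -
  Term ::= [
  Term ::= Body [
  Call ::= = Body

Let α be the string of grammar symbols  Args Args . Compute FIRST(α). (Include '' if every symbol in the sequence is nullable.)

Add FIRST(Args)\{''} = { - }; Args is nullable, continue.
Add FIRST(Args)\{''} = { - }; Args is nullable, continue.
Every symbol is nullable, so include ''.

{ -, '' }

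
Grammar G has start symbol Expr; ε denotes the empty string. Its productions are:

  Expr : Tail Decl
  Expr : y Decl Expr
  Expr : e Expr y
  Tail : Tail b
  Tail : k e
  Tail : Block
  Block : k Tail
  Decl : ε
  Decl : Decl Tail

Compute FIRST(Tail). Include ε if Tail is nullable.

From Tail : Tail b: add FIRST(Tail) = { k }.
Tail : k e contributes {k}.
From Tail : Block: add FIRST(Block) = { k }.
Union: FIRST(Tail) = { k }.

{ k }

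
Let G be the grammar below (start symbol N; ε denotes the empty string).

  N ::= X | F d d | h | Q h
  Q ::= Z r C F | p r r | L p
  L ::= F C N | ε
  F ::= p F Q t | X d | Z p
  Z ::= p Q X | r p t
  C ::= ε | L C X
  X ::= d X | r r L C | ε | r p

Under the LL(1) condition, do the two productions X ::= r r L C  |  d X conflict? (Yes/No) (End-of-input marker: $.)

No

FIRST(r r L C) = { r } and FIRST(d X) = { d }.
The FIRST sets are disjoint and neither alternative is nullable — no conflict.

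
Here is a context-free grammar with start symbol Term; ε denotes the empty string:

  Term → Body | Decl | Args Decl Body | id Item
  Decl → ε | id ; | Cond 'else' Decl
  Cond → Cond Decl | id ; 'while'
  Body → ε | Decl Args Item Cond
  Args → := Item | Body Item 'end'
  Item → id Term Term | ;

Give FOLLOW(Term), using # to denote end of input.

{ #, 'end', :=, ;, id }

Term is the start symbol, so # ∈ FOLLOW(Term).
In Item → id Term Term: add FIRST(Term)\{ε} = { :=, ;, id }.
  Since Term is nullable, also add FOLLOW(Item) = { #, 'end', :=, ;, id }.
In Item → id Term Term: Term is at the end, add FOLLOW(Item) = { #, 'end', :=, ;, id }.
Union: FOLLOW(Term) = { #, 'end', :=, ;, id }.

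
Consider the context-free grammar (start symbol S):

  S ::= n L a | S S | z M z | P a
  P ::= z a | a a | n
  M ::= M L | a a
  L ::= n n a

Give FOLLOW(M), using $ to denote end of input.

{ n, z }

In S ::= z M z: add FIRST(z) = { z }.
In M ::= M L: add FIRST(L) = { n }.
Union: FOLLOW(M) = { n, z }.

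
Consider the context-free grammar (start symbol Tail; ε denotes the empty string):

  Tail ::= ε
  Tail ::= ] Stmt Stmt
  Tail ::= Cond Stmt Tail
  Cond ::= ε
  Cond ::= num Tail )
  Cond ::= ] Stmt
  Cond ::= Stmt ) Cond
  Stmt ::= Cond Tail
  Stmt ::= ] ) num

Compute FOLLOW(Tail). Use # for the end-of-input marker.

{ #, ), ], num }

Tail is the start symbol, so # ∈ FOLLOW(Tail).
In Tail ::= Cond Stmt Tail: Tail is at the end, add FOLLOW(Tail) = { #, ), ], num }.
In Cond ::= num Tail ): add FIRST()) = { ) }.
In Stmt ::= Cond Tail: Tail is at the end, add FOLLOW(Stmt) = { #, ), ], num }.
Union: FOLLOW(Tail) = { #, ), ], num }.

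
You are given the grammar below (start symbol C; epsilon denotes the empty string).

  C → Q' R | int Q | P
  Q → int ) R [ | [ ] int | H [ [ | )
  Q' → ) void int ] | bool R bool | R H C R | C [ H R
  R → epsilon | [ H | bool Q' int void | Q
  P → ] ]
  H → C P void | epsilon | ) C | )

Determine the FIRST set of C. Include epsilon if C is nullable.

From C → Q' R: add FIRST(Q') = { ), [, ], bool, int }.
C → int Q contributes {int}.
From C → P: add FIRST(P) = { ] }.
Union: FIRST(C) = { ), [, ], bool, int }.

{ ), [, ], bool, int }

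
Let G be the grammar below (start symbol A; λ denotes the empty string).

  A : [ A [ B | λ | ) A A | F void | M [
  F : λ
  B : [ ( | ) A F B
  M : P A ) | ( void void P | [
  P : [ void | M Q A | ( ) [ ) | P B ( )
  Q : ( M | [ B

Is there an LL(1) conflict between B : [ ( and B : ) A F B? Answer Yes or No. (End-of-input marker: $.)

No

FIRST([ () = { [ } and FIRST() A F B) = { ) }.
The FIRST sets are disjoint and neither alternative is nullable — no conflict.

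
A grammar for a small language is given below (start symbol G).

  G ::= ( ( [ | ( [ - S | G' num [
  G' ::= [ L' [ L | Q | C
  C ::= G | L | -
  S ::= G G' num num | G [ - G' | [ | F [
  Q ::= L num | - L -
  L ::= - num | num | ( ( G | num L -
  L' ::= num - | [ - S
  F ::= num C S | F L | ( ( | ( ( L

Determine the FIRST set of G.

{ (, -, [, num }

G ::= ( ( [ contributes {(}.
G ::= ( [ - S contributes {(}.
From G ::= G' num [: add FIRST(G') = { (, -, [, num }.
Union: FIRST(G) = { (, -, [, num }.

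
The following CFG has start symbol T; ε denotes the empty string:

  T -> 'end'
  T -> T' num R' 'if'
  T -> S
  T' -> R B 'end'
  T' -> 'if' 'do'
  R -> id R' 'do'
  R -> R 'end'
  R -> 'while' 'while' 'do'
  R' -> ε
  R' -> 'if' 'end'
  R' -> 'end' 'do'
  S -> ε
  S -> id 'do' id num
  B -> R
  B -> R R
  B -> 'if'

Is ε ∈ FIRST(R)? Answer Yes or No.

No

Nullable nonterminals: R', S, T.
No production of R has an RHS whose symbols are all nullable, so R is not nullable.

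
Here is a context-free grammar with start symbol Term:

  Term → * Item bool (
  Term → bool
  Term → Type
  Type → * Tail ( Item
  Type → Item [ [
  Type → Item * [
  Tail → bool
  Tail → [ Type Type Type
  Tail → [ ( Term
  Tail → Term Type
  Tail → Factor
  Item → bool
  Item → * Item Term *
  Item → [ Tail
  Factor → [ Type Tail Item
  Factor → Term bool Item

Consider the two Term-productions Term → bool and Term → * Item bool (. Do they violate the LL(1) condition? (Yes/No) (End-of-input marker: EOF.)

FIRST(bool) = { bool } and FIRST(* Item bool () = { * }.
The FIRST sets are disjoint and neither alternative is nullable — no conflict.

No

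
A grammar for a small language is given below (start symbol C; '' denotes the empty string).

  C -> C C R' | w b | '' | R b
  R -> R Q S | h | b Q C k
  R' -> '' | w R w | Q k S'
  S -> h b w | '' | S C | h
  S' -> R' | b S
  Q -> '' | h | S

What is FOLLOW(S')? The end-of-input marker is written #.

In R' -> Q k S': S' is at the end, add FOLLOW(R') = { #, b, h, k, w }.
Union: FOLLOW(S') = { #, b, h, k, w }.

{ #, b, h, k, w }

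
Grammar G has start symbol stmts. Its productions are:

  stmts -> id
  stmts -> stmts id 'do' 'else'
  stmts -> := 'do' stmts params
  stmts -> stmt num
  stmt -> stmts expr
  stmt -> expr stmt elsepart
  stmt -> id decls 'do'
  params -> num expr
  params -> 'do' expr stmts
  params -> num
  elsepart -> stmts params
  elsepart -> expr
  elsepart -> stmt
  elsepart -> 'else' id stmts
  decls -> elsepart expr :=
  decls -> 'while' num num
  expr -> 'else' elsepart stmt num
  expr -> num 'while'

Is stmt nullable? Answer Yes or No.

No

No nonterminal in this grammar is nullable.
No production of stmt has an RHS whose symbols are all nullable, so stmt is not nullable.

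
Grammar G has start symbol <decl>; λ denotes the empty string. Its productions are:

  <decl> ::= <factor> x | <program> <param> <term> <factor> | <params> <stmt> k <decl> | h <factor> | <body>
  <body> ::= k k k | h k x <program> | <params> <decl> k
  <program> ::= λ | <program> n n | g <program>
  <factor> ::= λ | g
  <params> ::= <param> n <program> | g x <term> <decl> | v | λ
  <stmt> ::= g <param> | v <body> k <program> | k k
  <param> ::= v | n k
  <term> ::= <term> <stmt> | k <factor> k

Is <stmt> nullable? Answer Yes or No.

Nullable nonterminals: <factor>, <params>, <program>.
No production of <stmt> has an RHS whose symbols are all nullable, so <stmt> is not nullable.

No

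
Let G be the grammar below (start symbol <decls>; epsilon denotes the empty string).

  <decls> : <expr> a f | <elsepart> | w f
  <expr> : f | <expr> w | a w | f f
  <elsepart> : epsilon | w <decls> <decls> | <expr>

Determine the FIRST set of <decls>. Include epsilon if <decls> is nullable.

{ a, f, w, epsilon }

From <decls> : <expr> a f: add FIRST(<expr>) = { a, f }.
From <decls> : <elsepart>: add FIRST(<elsepart>) = { a, f, w, epsilon } (including epsilon since <elsepart> is nullable).
<decls> : w f contributes {w}.
Union: FIRST(<decls>) = { a, f, w, epsilon }.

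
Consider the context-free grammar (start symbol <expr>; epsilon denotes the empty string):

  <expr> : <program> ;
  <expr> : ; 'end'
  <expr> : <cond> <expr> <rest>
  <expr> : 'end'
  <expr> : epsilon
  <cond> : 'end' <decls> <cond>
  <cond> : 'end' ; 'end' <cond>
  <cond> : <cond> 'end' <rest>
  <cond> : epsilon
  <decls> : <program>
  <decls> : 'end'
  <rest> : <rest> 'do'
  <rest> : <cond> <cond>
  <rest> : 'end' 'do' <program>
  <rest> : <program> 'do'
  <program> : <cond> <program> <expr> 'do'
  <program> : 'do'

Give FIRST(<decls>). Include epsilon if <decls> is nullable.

From <decls> : <program>: add FIRST(<program>) = { 'do', 'end' }.
<decls> : 'end' contributes {'end'}.
Union: FIRST(<decls>) = { 'do', 'end' }.

{ 'do', 'end' }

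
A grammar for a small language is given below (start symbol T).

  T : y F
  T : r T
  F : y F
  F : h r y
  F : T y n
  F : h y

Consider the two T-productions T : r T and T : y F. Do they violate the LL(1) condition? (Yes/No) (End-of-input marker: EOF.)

FIRST(r T) = { r } and FIRST(y F) = { y }.
The FIRST sets are disjoint and neither alternative is nullable — no conflict.

No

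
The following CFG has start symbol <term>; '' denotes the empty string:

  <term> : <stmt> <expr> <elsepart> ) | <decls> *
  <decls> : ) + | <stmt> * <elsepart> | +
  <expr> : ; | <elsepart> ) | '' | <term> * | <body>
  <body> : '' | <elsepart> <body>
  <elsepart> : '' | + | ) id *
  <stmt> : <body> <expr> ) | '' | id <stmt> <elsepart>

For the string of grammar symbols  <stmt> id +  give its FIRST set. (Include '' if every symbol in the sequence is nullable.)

Add FIRST(<stmt>)\{''} = { ), *, +, ;, id }; <stmt> is nullable, continue.
id is a terminal; add {id} and stop.

{ ), *, +, ;, id }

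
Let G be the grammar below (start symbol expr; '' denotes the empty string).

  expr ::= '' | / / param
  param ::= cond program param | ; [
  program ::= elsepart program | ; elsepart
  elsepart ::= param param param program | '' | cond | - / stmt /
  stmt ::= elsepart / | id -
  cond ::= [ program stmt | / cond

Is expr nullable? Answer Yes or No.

expr has an ''-production, so expr ⇒ ''.

Yes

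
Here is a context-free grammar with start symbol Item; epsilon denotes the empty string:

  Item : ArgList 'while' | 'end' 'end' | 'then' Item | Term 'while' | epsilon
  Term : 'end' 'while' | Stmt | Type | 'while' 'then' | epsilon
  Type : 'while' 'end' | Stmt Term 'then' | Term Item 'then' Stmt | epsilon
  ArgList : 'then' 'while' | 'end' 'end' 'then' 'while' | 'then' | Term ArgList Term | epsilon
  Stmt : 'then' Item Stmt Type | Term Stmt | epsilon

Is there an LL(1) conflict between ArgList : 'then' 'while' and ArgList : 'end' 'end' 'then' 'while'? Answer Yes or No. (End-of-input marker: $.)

FIRST('then' 'while') = { 'then' } and FIRST('end' 'end' 'then' 'while') = { 'end' }.
The FIRST sets are disjoint and neither alternative is nullable — no conflict.

No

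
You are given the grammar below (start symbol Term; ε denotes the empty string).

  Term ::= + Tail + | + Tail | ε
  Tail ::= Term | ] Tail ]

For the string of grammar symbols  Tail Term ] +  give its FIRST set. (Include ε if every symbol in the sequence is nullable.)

Add FIRST(Tail)\{ε} = { +, ] }; Tail is nullable, continue.
Add FIRST(Term)\{ε} = { + }; Term is nullable, continue.
] is a terminal; add {]} and stop.

{ +, ] }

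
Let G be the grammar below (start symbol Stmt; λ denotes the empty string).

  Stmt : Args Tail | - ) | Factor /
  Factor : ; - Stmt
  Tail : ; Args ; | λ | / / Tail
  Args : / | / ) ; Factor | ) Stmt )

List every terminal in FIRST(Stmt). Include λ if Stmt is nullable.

{ ), -, /, ; }

From Stmt : Args Tail: add FIRST(Args) = { ), / }.
Stmt : - ) contributes {-}.
From Stmt : Factor /: add FIRST(Factor) = { ; }.
Union: FIRST(Stmt) = { ), -, /, ; }.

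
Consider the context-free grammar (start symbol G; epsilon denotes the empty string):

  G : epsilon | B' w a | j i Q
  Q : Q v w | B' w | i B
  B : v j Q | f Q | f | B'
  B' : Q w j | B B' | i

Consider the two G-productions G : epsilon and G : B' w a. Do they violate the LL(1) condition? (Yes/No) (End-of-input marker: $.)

FIRST(epsilon) = { epsilon } and FIRST(B' w a) = { f, i, v }.
The first is nullable but FOLLOW(G) = { $ } is disjoint from FIRST of the second.

No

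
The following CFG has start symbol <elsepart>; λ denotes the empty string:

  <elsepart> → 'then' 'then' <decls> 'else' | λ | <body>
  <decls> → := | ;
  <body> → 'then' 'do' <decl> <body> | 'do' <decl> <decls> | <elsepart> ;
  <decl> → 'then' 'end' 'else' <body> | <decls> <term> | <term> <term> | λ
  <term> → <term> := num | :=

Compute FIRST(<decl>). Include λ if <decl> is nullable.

{ 'then', :=, ;, λ }

<decl> → 'then' 'end' 'else' <body> contributes {'then'}.
From <decl> → <decls> <term>: add FIRST(<decls>) = { :=, ; }.
From <decl> → <term> <term>: add FIRST(<term>) = { := }.
<decl> → λ contributes λ.
Union: FIRST(<decl>) = { 'then', :=, ;, λ }.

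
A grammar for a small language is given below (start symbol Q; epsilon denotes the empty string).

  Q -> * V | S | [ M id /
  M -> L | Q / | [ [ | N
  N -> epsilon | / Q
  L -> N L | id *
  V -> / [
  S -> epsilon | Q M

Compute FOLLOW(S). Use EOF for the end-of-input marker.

{ EOF, *, /, [, id }

In Q -> S: S is at the end, add FOLLOW(Q) = { EOF, *, /, [, id }.
Union: FOLLOW(S) = { EOF, *, /, [, id }.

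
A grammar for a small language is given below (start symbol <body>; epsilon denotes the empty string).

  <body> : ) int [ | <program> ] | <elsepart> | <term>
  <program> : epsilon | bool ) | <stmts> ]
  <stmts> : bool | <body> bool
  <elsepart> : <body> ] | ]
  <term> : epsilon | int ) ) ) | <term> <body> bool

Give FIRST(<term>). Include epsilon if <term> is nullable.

{ ), ], bool, int, epsilon }

<term> : epsilon contributes epsilon.
<term> : int ) ) ) contributes {int}.
From <term> : <term> <body> bool: <term>, <body> nullable, take FIRST(<term>) ∪ FIRST(<body>) ∪ {bool} = { ), ], bool, int }.
Union: FIRST(<term>) = { ), ], bool, int, epsilon }.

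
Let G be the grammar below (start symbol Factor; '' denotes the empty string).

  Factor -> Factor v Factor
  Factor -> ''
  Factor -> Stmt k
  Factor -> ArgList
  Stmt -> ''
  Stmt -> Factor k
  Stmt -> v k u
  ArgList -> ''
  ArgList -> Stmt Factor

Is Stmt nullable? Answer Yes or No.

Stmt has an ''-production, so Stmt ⇒ ''.

Yes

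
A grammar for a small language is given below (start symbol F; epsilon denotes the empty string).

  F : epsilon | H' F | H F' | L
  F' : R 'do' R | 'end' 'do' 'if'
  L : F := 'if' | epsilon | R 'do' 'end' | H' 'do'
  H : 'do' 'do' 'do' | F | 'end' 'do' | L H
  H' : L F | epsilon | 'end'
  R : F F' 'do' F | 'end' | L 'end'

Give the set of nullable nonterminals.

Directly nullable (have an epsilon-production): F, L, H'.
H : F with every symbol nullable, so H is nullable.
No other nonterminal has a production whose RHS symbols are all nullable.

{ F, H, H', L }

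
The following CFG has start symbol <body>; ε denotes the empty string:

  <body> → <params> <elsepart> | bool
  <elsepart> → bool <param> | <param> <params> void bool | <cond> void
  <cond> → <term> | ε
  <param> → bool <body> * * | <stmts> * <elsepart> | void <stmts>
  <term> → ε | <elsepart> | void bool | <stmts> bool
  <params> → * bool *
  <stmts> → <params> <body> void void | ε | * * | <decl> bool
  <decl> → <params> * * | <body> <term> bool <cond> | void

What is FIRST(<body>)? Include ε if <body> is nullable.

From <body> → <params> <elsepart>: add FIRST(<params>) = { * }.
<body> → bool contributes {bool}.
Union: FIRST(<body>) = { *, bool }.

{ *, bool }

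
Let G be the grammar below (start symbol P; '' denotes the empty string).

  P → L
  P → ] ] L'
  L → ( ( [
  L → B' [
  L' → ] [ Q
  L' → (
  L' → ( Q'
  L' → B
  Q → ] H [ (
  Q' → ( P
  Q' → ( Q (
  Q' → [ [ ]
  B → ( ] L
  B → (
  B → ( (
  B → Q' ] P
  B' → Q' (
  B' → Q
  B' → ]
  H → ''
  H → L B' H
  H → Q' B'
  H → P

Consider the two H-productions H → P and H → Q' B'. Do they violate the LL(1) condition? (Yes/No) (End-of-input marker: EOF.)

FIRST(P) = { (, [, ] } and FIRST(Q' B') = { (, [ }.
Both contain (, so the two alternatives are not disjoint — LL(1) conflict.

Yes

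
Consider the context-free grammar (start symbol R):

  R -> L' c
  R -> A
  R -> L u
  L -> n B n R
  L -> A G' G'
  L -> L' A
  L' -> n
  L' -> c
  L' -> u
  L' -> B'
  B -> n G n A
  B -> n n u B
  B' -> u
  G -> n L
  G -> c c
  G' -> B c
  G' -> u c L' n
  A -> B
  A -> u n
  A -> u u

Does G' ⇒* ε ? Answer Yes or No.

No

No nonterminal in this grammar is nullable.
No production of G' has an RHS whose symbols are all nullable, so G' is not nullable.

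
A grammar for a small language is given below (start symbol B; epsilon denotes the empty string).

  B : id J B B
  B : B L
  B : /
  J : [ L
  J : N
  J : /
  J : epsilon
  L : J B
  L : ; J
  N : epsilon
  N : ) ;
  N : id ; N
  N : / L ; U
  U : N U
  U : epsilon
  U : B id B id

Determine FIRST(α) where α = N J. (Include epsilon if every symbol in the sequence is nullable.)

Add FIRST(N)\{epsilon} = { ), /, id }; N is nullable, continue.
Add FIRST(J)\{epsilon} = { ), /, [, id }; J is nullable, continue.
Every symbol is nullable, so include epsilon.

{ ), /, [, id, epsilon }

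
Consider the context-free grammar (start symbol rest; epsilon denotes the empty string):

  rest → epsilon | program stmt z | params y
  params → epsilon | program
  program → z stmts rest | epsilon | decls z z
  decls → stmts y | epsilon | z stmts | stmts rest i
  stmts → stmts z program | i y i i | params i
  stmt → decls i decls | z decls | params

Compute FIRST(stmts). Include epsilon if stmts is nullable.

{ i, z }

From stmts → stmts z program: add FIRST(stmts) = { i, z }.
stmts → i y i i contributes {i}.
From stmts → params i: params nullable, take FIRST(params) ∪ {i} = { i, z }.
Union: FIRST(stmts) = { i, z }.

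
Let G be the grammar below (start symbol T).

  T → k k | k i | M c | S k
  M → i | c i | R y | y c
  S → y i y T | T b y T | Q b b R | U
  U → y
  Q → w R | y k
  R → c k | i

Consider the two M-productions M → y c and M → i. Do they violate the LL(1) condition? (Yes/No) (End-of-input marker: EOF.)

No

FIRST(y c) = { y } and FIRST(i) = { i }.
The FIRST sets are disjoint and neither alternative is nullable — no conflict.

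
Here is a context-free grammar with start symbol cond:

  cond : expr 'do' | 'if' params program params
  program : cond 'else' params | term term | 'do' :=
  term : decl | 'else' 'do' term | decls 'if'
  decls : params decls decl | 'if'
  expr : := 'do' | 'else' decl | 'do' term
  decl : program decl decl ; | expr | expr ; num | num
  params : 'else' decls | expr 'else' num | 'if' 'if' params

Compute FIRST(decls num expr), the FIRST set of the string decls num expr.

Add FIRST(decls) = { 'do', 'else', 'if', := }; decls is not nullable, stop.

{ 'do', 'else', 'if', := }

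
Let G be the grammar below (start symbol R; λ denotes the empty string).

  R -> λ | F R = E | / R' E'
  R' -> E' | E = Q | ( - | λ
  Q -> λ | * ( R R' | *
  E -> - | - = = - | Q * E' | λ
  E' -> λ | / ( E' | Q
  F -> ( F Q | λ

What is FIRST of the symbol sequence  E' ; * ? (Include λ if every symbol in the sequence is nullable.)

Add FIRST(E')\{λ} = { *, / }; E' is nullable, continue.
; is a terminal; add {;} and stop.

{ *, /, ; }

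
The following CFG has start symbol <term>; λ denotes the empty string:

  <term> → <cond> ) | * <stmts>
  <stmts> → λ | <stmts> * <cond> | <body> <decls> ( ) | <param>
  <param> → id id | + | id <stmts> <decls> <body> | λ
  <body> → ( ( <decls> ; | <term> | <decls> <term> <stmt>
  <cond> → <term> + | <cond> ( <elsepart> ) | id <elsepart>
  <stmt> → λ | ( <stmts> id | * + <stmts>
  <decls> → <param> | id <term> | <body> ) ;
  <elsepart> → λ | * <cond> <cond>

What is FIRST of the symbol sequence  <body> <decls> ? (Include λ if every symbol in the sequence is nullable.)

Add FIRST(<body>) = { (, *, +, id }; <body> is not nullable, stop.

{ (, *, +, id }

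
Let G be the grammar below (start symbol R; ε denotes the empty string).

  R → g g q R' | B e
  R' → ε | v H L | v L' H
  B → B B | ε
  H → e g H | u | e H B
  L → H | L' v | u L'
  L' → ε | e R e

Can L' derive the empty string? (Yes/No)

Yes

L' has an ε-production, so L' ⇒ ε.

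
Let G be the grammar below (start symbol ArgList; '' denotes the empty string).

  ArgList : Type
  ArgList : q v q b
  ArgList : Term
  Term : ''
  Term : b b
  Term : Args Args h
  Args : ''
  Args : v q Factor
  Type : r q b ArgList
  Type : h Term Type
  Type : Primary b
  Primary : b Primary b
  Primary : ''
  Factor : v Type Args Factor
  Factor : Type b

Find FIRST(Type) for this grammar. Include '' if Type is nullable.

{ b, h, r }

Type : r q b ArgList contributes {r}.
Type : h Term Type contributes {h}.
From Type : Primary b: Primary nullable, take FIRST(Primary) ∪ {b} = { b }.
Union: FIRST(Type) = { b, h, r }.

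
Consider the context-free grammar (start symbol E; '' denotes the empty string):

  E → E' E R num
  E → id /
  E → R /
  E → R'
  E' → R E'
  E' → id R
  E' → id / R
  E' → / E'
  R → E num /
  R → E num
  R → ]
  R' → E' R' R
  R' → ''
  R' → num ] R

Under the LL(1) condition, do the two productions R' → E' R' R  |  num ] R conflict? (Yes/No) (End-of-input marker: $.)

Yes

FIRST(E' R' R) = { /, ], id, num } and FIRST(num ] R) = { num }.
Both contain num, so the two alternatives are not disjoint — LL(1) conflict.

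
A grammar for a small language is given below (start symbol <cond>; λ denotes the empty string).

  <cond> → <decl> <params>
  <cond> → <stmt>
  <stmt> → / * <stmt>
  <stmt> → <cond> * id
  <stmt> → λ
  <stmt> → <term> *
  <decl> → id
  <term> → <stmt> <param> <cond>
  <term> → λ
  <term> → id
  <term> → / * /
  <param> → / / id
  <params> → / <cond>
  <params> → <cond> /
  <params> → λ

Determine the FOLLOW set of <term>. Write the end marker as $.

{ * }

In <stmt> → <term> *: add FIRST(*) = { * }.
Union: FOLLOW(<term>) = { * }.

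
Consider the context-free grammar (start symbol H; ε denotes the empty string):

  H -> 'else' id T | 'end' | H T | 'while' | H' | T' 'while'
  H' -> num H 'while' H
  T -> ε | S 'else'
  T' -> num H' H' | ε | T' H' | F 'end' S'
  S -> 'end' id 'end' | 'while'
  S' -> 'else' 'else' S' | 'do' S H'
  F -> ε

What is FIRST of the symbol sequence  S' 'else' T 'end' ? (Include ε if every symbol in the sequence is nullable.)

Add FIRST(S') = { 'do', 'else' }; S' is not nullable, stop.

{ 'do', 'else' }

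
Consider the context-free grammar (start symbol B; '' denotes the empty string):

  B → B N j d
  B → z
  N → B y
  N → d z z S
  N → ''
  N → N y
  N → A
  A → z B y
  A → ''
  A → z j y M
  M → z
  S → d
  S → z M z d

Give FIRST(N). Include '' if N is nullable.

From N → B y: add FIRST(B) = { z }.
N → d z z S contributes {d}.
N → '' contributes ''.
From N → N y: N nullable, take FIRST(N) ∪ {y} = { d, y, z }.
From N → A: add FIRST(A) = { z, '' } (including '' since A is nullable).
Union: FIRST(N) = { d, y, z, '' }.

{ d, y, z, '' }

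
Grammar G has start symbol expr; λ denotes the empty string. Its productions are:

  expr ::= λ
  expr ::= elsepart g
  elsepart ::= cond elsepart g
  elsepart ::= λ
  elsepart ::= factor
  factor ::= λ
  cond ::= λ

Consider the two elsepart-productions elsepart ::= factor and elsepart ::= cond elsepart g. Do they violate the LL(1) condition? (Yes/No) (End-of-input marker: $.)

Yes

FIRST(factor) = { λ } and FIRST(cond elsepart g) = { g }.
The first alternative is nullable and FOLLOW(elsepart) = { g } shares g with FIRST of the second — conflict.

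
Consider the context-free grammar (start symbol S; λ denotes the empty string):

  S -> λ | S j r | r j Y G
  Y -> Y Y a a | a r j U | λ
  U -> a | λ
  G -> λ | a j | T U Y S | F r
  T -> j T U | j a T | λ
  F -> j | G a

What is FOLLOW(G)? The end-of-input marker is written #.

{ #, a, j }

In S -> r j Y G: G is at the end, add FOLLOW(S) = { #, a, j }.
In F -> G a: add FIRST(a) = { a }.
Union: FOLLOW(G) = { #, a, j }.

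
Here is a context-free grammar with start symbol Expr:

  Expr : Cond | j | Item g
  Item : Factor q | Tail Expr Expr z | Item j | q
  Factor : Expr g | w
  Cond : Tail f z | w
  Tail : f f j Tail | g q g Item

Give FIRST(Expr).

{ f, g, j, q, w }

From Expr : Cond: add FIRST(Cond) = { f, g, w }.
Expr : j contributes {j}.
From Expr : Item g: add FIRST(Item) = { f, g, j, q, w }.
Union: FIRST(Expr) = { f, g, j, q, w }.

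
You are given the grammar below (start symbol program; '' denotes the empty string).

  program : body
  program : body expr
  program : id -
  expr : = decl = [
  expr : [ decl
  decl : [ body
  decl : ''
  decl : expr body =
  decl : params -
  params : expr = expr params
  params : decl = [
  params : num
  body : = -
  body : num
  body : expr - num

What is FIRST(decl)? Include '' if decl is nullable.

decl : [ body contributes {[}.
decl : '' contributes ''.
From decl : expr body =: add FIRST(expr) = { =, [ }.
From decl : params -: add FIRST(params) = { =, [, num }.
Union: FIRST(decl) = { =, [, num, '' }.

{ =, [, num, '' }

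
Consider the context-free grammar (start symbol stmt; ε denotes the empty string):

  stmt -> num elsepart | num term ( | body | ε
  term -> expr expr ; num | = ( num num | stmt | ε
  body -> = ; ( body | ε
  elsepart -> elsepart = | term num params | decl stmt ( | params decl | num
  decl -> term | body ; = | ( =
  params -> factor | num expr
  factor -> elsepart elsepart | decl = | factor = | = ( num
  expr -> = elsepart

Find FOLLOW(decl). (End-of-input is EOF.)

{ EOF, (, ;, =, num }

In elsepart -> decl stmt (: add FIRST(stmt () = { (, =, num }.
In elsepart -> params decl: decl is at the end, add FOLLOW(elsepart) = { EOF, (, ;, =, num }.
In factor -> decl =: add FIRST(=) = { = }.
Union: FOLLOW(decl) = { EOF, (, ;, =, num }.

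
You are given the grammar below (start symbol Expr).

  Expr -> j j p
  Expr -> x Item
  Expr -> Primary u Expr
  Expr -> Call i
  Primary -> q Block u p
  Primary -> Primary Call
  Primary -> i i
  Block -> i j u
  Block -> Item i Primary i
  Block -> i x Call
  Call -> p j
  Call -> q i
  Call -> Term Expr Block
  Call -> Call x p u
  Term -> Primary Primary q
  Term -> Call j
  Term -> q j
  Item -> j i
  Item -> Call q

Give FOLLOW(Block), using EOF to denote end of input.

In Primary -> q Block u p: add FIRST(u p) = { u }.
In Call -> Term Expr Block: Block is at the end, add FOLLOW(Call) = { i, j, p, q, u, x }.
Union: FOLLOW(Block) = { i, j, p, q, u, x }.

{ i, j, p, q, u, x }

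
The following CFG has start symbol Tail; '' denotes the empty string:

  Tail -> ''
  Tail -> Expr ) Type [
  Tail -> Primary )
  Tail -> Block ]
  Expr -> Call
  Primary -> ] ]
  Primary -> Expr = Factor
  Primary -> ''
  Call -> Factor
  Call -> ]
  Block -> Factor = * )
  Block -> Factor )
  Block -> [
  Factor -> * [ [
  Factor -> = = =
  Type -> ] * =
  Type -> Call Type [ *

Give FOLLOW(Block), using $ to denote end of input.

{ ] }

In Tail -> Block ]: add FIRST(]) = { ] }.
Union: FOLLOW(Block) = { ] }.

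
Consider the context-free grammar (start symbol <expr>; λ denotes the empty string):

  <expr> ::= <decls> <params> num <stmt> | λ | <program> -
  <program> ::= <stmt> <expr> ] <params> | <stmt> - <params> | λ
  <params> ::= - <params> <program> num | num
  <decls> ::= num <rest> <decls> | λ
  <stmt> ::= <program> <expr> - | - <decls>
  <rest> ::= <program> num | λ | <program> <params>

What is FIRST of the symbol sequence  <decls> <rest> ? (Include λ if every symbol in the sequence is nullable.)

{ -, num, λ }

Add FIRST(<decls>)\{λ} = { num }; <decls> is nullable, continue.
Add FIRST(<rest>)\{λ} = { -, num }; <rest> is nullable, continue.
Every symbol is nullable, so include λ.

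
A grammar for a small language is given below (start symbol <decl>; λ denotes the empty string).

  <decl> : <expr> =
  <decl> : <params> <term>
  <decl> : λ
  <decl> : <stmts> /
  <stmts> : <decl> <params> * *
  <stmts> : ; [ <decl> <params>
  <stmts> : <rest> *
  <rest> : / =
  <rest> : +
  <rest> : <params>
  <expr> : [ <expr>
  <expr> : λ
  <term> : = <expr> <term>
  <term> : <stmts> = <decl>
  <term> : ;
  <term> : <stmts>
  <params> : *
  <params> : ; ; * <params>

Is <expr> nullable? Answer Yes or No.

<expr> has an λ-production, so <expr> ⇒ λ.

Yes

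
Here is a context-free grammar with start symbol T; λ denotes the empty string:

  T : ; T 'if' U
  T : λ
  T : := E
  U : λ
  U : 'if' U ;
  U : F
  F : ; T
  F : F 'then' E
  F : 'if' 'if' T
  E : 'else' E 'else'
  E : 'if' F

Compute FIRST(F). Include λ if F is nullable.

{ 'if', ; }

F : ; T contributes {;}.
From F : F 'then' E: add FIRST(F) = { 'if', ; }.
F : 'if' 'if' T contributes {'if'}.
Union: FIRST(F) = { 'if', ; }.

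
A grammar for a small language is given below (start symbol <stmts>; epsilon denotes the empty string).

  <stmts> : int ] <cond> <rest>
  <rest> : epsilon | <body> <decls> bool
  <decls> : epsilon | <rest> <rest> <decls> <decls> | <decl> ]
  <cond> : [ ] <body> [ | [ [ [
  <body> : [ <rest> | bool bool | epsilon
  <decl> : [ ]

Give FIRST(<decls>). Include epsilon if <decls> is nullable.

<decls> : epsilon contributes epsilon.
From <decls> : <rest> <rest> <decls> <decls>: <rest>, <rest>, <decls>, <decls> nullable, take FIRST(<rest>) ∪ FIRST(<rest>) ∪ FIRST(<decls>) ∪ FIRST(<decls>) = { [, bool }; also epsilon since the whole RHS is nullable.
From <decls> : <decl> ]: add FIRST(<decl>) = { [ }.
Union: FIRST(<decls>) = { [, bool, epsilon }.

{ [, bool, epsilon }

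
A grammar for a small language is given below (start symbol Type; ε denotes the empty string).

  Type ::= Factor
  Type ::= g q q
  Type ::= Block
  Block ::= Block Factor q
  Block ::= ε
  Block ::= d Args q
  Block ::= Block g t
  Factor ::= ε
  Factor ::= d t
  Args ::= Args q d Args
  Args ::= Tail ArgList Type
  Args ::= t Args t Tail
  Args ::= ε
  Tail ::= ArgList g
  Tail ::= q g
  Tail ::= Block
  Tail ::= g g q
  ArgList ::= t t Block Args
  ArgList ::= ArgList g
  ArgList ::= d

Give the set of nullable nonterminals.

Directly nullable (have an ε-production): Block, Factor, Args.
Tail ::= Block with every symbol nullable, so Tail is nullable.
Type ::= Factor with every symbol nullable, so Type is nullable.
No other nonterminal has a production whose RHS symbols are all nullable.

{ Args, Block, Factor, Tail, Type }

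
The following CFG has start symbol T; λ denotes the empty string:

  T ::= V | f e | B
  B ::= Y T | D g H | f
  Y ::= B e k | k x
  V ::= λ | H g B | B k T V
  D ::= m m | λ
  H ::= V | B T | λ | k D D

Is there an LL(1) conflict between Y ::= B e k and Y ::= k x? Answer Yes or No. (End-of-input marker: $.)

FIRST(B e k) = { f, g, k, m } and FIRST(k x) = { k }.
Both contain k, so the two alternatives are not disjoint — LL(1) conflict.

Yes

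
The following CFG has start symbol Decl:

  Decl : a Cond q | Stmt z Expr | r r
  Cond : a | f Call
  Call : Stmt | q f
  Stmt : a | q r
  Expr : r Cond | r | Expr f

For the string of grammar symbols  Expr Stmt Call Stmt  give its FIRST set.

{ r }

Add FIRST(Expr) = { r }; Expr is not nullable, stop.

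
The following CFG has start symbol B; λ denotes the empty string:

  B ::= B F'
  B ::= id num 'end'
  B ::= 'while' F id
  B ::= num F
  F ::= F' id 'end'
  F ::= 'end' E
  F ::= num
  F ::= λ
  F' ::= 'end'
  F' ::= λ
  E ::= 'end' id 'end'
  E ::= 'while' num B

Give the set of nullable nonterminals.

{ F, F' }

Directly nullable (have an λ-production): F, F'.
No other nonterminal has a production whose RHS symbols are all nullable.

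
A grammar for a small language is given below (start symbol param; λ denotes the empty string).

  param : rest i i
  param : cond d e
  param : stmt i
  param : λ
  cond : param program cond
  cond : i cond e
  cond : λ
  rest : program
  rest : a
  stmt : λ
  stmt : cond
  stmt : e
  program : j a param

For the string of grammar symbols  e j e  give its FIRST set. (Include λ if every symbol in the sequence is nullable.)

{ e }

e is a terminal; add {e} and stop.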